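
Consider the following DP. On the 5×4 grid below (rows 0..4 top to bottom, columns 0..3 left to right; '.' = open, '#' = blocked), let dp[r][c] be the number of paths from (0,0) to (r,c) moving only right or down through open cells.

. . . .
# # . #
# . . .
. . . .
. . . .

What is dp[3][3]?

r\c   0   1   2   3
  0   1   1   1   1
  1   0   0   1   0
  2   0   0   1   1
  3   0   0   1   2
  4   0   0   1   3

2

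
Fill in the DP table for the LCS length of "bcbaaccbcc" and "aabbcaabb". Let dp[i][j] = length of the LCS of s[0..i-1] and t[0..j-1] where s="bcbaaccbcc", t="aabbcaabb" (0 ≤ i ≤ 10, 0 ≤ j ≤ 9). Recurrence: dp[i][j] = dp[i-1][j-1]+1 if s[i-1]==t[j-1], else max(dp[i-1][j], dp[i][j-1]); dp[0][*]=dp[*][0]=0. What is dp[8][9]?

5

   ''  a  a  b  b  c  a  a  b  b
''  0  0  0  0  0  0  0  0  0  0
 b  0  0  0  1  1  1  1  1  1  1
 c  0  0  0  1  1  2  2  2  2  2
 b  0  0  0  1  2  2  2  2  3  3
 a  0  1  1  1  2  2  3  3  3  3
 a  0  1  2  2  2  2  3  4  4  4
 c  0  1  2  2  2  3  3  4  4  4
 c  0  1  2  2  2  3  3  4  4  4
 b  0  1  2  3  3  3  3  4  5  5
 c  0  1  2  3  3  4  4  4  5  5
 c  0  1  2  3  3  4  4  4  5  5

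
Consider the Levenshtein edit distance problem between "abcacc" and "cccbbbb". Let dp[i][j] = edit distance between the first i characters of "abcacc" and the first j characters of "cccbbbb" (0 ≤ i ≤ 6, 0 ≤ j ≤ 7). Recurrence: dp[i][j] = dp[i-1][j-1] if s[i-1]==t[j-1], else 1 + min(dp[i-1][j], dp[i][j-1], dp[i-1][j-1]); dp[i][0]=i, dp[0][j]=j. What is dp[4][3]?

3

   ''  c  c  c  b  b  b  b
''  0  1  2  3  4  5  6  7
 a  1  1  2  3  4  5  6  7
 b  2  2  2  3  3  4  5  6
 c  3  2  2  2  3  4  5  6
 a  4  3  3  3  3  4  5  6
 c  5  4  3  3  4  4  5  6
 c  6  5  4  3  4  5  5  6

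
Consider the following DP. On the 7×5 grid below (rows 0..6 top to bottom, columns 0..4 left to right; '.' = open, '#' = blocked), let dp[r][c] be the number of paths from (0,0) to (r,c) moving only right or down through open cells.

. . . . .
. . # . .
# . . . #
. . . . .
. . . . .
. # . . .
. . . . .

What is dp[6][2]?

r\c   0   1   2   3   4
  0   1   1   1   1   1
  1   1   2   0   1   2
  2   0   2   2   3   0
  3   0   2   4   7   7
  4   0   2   6  13  20
  5   0   0   6  19  39
  6   0   0   6  25  64

6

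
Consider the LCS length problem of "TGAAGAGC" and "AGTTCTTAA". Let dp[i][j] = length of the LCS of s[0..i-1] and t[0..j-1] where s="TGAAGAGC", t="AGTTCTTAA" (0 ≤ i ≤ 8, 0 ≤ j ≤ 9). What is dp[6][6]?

2

   ''  A  G  T  T  C  T  T  A  A
''  0  0  0  0  0  0  0  0  0  0
 T  0  0  0  1  1  1  1  1  1  1
 G  0  0  1  1  1  1  1  1  1  1
 A  0  1  1  1  1  1  1  1  2  2
 A  0  1  1  1  1  1  1  1  2  3
 G  0  1  2  2  2  2  2  2  2  3
 A  0  1  2  2  2  2  2  2  3  3
 G  0  1  2  2  2  2  2  2  3  3
 C  0  1  2  2  2  3  3  3  3  3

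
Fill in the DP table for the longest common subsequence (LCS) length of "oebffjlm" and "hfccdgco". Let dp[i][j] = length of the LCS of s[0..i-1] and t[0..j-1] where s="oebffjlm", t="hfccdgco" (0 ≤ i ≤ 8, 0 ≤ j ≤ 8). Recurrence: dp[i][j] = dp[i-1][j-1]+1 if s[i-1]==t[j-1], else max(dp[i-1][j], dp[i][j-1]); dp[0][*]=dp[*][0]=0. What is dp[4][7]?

1

   ''  h  f  c  c  d  g  c  o
''  0  0  0  0  0  0  0  0  0
 o  0  0  0  0  0  0  0  0  1
 e  0  0  0  0  0  0  0  0  1
 b  0  0  0  0  0  0  0  0  1
 f  0  0  1  1  1  1  1  1  1
 f  0  0  1  1  1  1  1  1  1
 j  0  0  1  1  1  1  1  1  1
 l  0  0  1  1  1  1  1  1  1
 m  0  0  1  1  1  1  1  1  1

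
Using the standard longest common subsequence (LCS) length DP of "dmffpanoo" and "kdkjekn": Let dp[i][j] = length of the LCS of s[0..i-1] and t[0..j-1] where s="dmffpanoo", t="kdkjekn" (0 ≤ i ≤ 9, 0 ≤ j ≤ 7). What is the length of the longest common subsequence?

2

   ''  k  d  k  j  e  k  n
''  0  0  0  0  0  0  0  0
 d  0  0  1  1  1  1  1  1
 m  0  0  1  1  1  1  1  1
 f  0  0  1  1  1  1  1  1
 f  0  0  1  1  1  1  1  1
 p  0  0  1  1  1  1  1  1
 a  0  0  1  1  1  1  1  1
 n  0  0  1  1  1  1  1  2
 o  0  0  1  1  1  1  1  2
 o  0  0  1  1  1  1  1  2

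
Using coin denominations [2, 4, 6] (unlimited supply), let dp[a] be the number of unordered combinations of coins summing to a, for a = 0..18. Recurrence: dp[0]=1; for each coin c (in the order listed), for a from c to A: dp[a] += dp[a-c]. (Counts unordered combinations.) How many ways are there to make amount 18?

after  coin     0     1     2     3     4     5     6     7     8     9    10    11    12    13    14    15    16    17    18
          2     1     0     1     0     1     0     1     0     1     0     1     0     1     0     1     0     1     0     1
          4     1     0     1     0     2     0     2     0     3     0     3     0     4     0     4     0     5     0     5
          6     1     0     1     0     2     0     3     0     4     0     5     0     7     0     8     0    10     0    12

12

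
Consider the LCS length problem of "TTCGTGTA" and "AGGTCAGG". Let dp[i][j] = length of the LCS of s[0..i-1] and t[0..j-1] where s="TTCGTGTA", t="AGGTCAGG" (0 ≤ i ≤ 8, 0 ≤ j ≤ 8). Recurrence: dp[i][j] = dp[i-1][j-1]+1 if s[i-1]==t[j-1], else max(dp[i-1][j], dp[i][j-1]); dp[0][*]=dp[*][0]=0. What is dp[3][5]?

2

   ''  A  G  G  T  C  A  G  G
''  0  0  0  0  0  0  0  0  0
 T  0  0  0  0  1  1  1  1  1
 T  0  0  0  0  1  1  1  1  1
 C  0  0  0  0  1  2  2  2  2
 G  0  0  1  1  1  2  2  3  3
 T  0  0  1  1  2  2  2  3  3
 G  0  0  1  2  2  2  2  3  4
 T  0  0  1  2  3  3  3  3  4
 A  0  1  1  2  3  3  4  4  4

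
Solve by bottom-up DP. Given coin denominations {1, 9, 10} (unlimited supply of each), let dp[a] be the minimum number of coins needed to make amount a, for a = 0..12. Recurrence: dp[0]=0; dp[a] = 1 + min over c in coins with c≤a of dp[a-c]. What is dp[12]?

3

 a  0  1  2  3  4  5  6  7  8  9 10 11 12
dp  0  1  2  3  4  5  6  7  8  1  1  2  3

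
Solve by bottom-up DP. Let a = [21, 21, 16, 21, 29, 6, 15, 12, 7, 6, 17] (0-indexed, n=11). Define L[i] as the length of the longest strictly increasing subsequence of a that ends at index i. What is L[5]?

1

   i    0    1    2    3    4    5    6    7    8    9   10
a[i]   21   21   16   21   29    6   15   12    7    6   17
L[i]    1    1    1    2    3    1    2    2    2    1    3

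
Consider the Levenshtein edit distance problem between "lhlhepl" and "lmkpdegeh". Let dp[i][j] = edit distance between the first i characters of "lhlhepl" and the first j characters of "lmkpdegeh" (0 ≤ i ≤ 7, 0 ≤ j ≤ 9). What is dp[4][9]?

7

   ''  l  m  k  p  d  e  g  e  h
''  0  1  2  3  4  5  6  7  8  9
 l  1  0  1  2  3  4  5  6  7  8
 h  2  1  1  2  3  4  5  6  7  7
 l  3  2  2  2  3  4  5  6  7  8
 h  4  3  3  3  3  4  5  6  7  7
 e  5  4  4  4  4  4  4  5  6  7
 p  6  5  5  5  4  5  5  5  6  7
 l  7  6  6  6  5  5  6  6  6  7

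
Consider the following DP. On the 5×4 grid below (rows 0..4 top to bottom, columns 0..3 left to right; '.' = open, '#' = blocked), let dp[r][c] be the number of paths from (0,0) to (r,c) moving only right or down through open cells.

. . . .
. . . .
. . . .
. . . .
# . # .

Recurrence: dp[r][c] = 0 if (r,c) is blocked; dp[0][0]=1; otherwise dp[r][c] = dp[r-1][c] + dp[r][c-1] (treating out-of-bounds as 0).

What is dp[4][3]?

r\c   0   1   2   3
  0   1   1   1   1
  1   1   2   3   4
  2   1   3   6  10
  3   1   4  10  20
  4   0   4   0  20

20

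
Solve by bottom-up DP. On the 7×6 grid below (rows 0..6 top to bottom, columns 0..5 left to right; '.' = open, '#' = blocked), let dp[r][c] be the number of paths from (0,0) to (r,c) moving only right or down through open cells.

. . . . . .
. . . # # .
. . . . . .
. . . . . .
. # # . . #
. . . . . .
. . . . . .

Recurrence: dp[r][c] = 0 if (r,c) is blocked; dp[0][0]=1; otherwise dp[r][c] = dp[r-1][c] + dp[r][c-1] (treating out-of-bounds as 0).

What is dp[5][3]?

r\c   0   1   2   3   4   5
  0   1   1   1   1   1   1
  1   1   2   3   0   0   1
  2   1   3   6   6   6   7
  3   1   4  10  16  22  29
  4   1   0   0  16  38   0
  5   1   1   1  17  55  55
  6   1   2   3  20  75 130

17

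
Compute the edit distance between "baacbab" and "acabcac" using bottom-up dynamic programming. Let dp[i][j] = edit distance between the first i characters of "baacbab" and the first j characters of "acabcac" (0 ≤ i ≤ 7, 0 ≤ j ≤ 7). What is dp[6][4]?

   ''  a  c  a  b  c  a  c
''  0  1  2  3  4  5  6  7
 b  1  1  2  3  3  4  5  6
 a  2  1  2  2  3  4  4  5
 a  3  2  2  2  3  4  4  5
 c  4  3  2  3  3  3  4  4
 b  5  4  3  3  3  4  4  5
 a  6  5  4  3  4  4  4  5
 b  7  6  5  4  3  4  5  5

4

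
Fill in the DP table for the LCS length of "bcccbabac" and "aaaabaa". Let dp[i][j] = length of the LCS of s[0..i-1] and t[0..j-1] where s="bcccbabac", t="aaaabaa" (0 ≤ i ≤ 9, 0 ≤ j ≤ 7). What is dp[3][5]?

   ''  a  a  a  a  b  a  a
''  0  0  0  0  0  0  0  0
 b  0  0  0  0  0  1  1  1
 c  0  0  0  0  0  1  1  1
 c  0  0  0  0  0  1  1  1
 c  0  0  0  0  0  1  1  1
 b  0  0  0  0  0  1  1  1
 a  0  1  1  1  1  1  2  2
 b  0  1  1  1  1  2  2  2
 a  0  1  2  2  2  2  3  3
 c  0  1  2  2  2  2  3  3

1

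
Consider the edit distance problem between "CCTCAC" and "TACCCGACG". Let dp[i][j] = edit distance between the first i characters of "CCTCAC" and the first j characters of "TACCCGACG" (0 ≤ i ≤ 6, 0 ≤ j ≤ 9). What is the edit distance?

   ''  T  A  C  C  C  G  A  C  G
''  0  1  2  3  4  5  6  7  8  9
 C  1  1  2  2  3  4  5  6  7  8
 C  2  2  2  2  2  3  4  5  6  7
 T  3  2  3  3  3  3  4  5  6  7
 C  4  3  3  3  3  3  4  5  5  6
 A  5  4  3  4  4  4  4  4  5  6
 C  6  5  4  3  4  4  5  5  4  5

5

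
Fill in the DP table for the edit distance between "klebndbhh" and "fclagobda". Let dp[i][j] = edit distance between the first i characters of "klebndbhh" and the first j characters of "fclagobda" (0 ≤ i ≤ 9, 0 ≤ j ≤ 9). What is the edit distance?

   ''  f  c  l  a  g  o  b  d  a
''  0  1  2  3  4  5  6  7  8  9
 k  1  1  2  3  4  5  6  7  8  9
 l  2  2  2  2  3  4  5  6  7  8
 e  3  3  3  3  3  4  5  6  7  8
 b  4  4  4  4  4  4  5  5  6  7
 n  5  5  5  5  5  5  5  6  6  7
 d  6  6  6  6  6  6  6  6  6  7
 b  7  7  7  7  7  7  7  6  7  7
 h  8  8  8  8  8  8  8  7  7  8
 h  9  9  9  9  9  9  9  8  8  8

8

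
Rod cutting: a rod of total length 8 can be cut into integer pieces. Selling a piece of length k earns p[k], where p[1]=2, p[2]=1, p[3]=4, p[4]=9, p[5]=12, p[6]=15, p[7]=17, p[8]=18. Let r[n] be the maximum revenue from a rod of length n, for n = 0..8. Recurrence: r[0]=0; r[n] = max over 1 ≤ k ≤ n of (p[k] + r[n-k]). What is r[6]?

   n    0    1    2    3    4    5    6    7    8
r[n]    0    2    4    6    9   12   15   17   19

15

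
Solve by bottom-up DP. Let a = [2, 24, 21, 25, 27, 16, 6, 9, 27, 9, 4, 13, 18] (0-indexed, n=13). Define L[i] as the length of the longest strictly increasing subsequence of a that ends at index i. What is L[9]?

3

   i    0    1    2    3    4    5    6    7    8    9   10   11   12
a[i]    2   24   21   25   27   16    6    9   27    9    4   13   18
L[i]    1    2    2    3    4    2    2    3    4    3    2    4    5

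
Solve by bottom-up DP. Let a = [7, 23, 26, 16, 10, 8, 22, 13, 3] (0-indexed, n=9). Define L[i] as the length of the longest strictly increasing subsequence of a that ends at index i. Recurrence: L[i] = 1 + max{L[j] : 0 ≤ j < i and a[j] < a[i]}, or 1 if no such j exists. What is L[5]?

2

   i    0    1    2    3    4    5    6    7    8
a[i]    7   23   26   16   10    8   22   13    3
L[i]    1    2    3    2    2    2    3    3    1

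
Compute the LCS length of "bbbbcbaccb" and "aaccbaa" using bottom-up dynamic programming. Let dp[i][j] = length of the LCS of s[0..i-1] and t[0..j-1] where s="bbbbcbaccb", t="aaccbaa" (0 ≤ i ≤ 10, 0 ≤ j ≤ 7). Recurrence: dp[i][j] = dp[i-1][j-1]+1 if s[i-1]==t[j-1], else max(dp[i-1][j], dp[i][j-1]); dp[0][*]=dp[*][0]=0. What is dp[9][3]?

   ''  a  a  c  c  b  a  a
''  0  0  0  0  0  0  0  0
 b  0  0  0  0  0  1  1  1
 b  0  0  0  0  0  1  1  1
 b  0  0  0  0  0  1  1  1
 b  0  0  0  0  0  1  1  1
 c  0  0  0  1  1  1  1  1
 b  0  0  0  1  1  2  2  2
 a  0  1  1  1  1  2  3  3
 c  0  1  1  2  2  2  3  3
 c  0  1  1  2  3  3  3  3
 b  0  1  1  2  3  4  4  4

2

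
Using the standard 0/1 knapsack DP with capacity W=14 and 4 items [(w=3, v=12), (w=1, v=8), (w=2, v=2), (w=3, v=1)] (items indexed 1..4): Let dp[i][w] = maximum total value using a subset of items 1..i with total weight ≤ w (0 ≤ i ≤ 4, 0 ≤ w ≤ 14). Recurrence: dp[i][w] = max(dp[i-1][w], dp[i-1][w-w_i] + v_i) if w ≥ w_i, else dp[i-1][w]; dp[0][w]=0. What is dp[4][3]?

i\w   0   1   2   3   4   5   6   7   8   9  10  11  12  13  14
  0   0   0   0   0   0   0   0   0   0   0   0   0   0   0   0
  1   0   0   0  12  12  12  12  12  12  12  12  12  12  12  12
  2   0   8   8  12  20  20  20  20  20  20  20  20  20  20  20
  3   0   8   8  12  20  20  22  22  22  22  22  22  22  22  22
  4   0   8   8  12  20  20  22  22  22  23  23  23  23  23  23

12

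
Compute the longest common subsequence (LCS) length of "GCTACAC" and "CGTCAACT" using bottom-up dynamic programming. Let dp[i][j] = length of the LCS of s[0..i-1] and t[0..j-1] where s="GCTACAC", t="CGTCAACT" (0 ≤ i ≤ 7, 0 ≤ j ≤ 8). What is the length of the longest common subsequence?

5

   ''  C  G  T  C  A  A  C  T
''  0  0  0  0  0  0  0  0  0
 G  0  0  1  1  1  1  1  1  1
 C  0  1  1  1  2  2  2  2  2
 T  0  1  1  2  2  2  2  2  3
 A  0  1  1  2  2  3  3  3  3
 C  0  1  1  2  3  3  3  4  4
 A  0  1  1  2  3  4  4  4  4
 C  0  1  1  2  3  4  4  5  5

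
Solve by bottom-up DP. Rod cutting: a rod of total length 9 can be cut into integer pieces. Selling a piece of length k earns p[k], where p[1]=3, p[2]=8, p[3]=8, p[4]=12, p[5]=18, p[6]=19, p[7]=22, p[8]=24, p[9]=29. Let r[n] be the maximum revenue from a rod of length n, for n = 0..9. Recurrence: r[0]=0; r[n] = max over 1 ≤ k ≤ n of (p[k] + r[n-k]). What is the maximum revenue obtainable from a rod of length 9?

   n    0    1    2    3    4    5    6    7    8    9
r[n]    0    3    8   11   16   19   24   27   32   35

35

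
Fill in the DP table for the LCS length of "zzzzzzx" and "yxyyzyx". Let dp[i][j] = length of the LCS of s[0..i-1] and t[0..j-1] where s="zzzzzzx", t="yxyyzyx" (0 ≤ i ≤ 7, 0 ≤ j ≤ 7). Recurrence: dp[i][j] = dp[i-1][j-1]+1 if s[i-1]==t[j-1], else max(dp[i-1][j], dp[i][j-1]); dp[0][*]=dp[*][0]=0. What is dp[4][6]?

1

   ''  y  x  y  y  z  y  x
''  0  0  0  0  0  0  0  0
 z  0  0  0  0  0  1  1  1
 z  0  0  0  0  0  1  1  1
 z  0  0  0  0  0  1  1  1
 z  0  0  0  0  0  1  1  1
 z  0  0  0  0  0  1  1  1
 z  0  0  0  0  0  1  1  1
 x  0  0  1  1  1  1  1  2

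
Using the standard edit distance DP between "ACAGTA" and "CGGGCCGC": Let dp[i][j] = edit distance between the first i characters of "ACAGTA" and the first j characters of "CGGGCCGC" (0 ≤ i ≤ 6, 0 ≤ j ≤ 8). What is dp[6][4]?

4

   ''  C  G  G  G  C  C  G  C
''  0  1  2  3  4  5  6  7  8
 A  1  1  2  3  4  5  6  7  8
 C  2  1  2  3  4  4  5  6  7
 A  3  2  2  3  4  5  5  6  7
 G  4  3  2  2  3  4  5  5  6
 T  5  4  3  3  3  4  5  6  6
 A  6  5  4  4  4  4  5  6  7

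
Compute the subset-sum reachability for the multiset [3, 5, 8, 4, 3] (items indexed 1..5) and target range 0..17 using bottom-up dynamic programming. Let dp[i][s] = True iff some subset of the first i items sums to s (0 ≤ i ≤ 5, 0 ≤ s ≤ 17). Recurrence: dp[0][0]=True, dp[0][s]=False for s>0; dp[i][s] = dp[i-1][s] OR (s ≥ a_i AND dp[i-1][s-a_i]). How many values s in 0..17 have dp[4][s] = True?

13

i\s   0   1   2   3   4   5   6   7   8   9  10  11  12  13  14  15  16  17
  0   T   F   F   F   F   F   F   F   F   F   F   F   F   F   F   F   F   F
  1   T   F   F   T   F   F   F   F   F   F   F   F   F   F   F   F   F   F
  2   T   F   F   T   F   T   F   F   T   F   F   F   F   F   F   F   F   F
  3   T   F   F   T   F   T   F   F   T   F   F   T   F   T   F   F   T   F
  4   T   F   F   T   T   T   F   T   T   T   F   T   T   T   F   T   T   T
  5   T   F   F   T   T   T   T   T   T   T   T   T   T   T   T   T   T   T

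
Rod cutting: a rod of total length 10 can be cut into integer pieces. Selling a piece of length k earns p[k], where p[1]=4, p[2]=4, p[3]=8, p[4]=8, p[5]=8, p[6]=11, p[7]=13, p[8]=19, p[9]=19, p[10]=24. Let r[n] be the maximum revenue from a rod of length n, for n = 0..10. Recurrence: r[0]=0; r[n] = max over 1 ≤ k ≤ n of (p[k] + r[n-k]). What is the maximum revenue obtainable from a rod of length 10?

   n    0    1    2    3    4    5    6    7    8    9   10
r[n]    0    4    8   12   16   20   24   28   32   36   40

40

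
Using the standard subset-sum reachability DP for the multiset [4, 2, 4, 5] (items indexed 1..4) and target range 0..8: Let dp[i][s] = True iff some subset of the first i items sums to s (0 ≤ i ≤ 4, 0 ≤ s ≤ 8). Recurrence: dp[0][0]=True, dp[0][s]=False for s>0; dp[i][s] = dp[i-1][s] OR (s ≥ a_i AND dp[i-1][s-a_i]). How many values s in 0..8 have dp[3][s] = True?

5

i\s   0   1   2   3   4   5   6   7   8
  0   T   F   F   F   F   F   F   F   F
  1   T   F   F   F   T   F   F   F   F
  2   T   F   T   F   T   F   T   F   F
  3   T   F   T   F   T   F   T   F   T
  4   T   F   T   F   T   T   T   T   T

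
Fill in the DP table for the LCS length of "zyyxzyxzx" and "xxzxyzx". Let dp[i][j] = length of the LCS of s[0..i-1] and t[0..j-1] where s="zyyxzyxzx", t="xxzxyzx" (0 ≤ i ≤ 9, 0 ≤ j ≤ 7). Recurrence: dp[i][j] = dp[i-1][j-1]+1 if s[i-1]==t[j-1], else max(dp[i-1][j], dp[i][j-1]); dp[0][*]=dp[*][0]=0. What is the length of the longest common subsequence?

   ''  x  x  z  x  y  z  x
''  0  0  0  0  0  0  0  0
 z  0  0  0  1  1  1  1  1
 y  0  0  0  1  1  2  2  2
 y  0  0  0  1  1  2  2  2
 x  0  1  1  1  2  2  2  3
 z  0  1  1  2  2  2  3  3
 y  0  1  1  2  2  3  3  3
 x  0  1  2  2  3  3  3  4
 z  0  1  2  3  3  3  4  4
 x  0  1  2  3  4  4  4  5

5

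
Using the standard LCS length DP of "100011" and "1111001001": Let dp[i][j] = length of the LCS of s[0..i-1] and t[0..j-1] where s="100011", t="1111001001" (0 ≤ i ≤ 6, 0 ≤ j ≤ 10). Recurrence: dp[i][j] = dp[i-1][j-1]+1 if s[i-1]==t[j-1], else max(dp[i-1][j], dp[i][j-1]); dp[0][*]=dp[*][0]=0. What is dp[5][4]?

   ''  1  1  1  1  0  0  1  0  0  1
''  0  0  0  0  0  0  0  0  0  0  0
 1  0  1  1  1  1  1  1  1  1  1  1
 0  0  1  1  1  1  2  2  2  2  2  2
 0  0  1  1  1  1  2  3  3  3  3  3
 0  0  1  1  1  1  2  3  3  4  4  4
 1  0  1  2  2  2  2  3  4  4  4  5
 1  0  1  2  3  3  3  3  4  4  4  5

2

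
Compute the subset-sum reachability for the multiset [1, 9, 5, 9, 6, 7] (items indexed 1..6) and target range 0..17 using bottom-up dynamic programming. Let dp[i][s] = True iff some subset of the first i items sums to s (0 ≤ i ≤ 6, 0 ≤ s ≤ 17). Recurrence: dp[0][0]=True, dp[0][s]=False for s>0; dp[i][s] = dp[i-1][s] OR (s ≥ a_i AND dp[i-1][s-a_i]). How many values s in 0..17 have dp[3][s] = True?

i\s   0   1   2   3   4   5   6   7   8   9  10  11  12  13  14  15  16  17
  0   T   F   F   F   F   F   F   F   F   F   F   F   F   F   F   F   F   F
  1   T   T   F   F   F   F   F   F   F   F   F   F   F   F   F   F   F   F
  2   T   T   F   F   F   F   F   F   F   T   T   F   F   F   F   F   F   F
  3   T   T   F   F   F   T   T   F   F   T   T   F   F   F   T   T   F   F
  4   T   T   F   F   F   T   T   F   F   T   T   F   F   F   T   T   F   F
  5   T   T   F   F   F   T   T   T   F   T   T   T   T   F   T   T   T   F
  6   T   T   F   F   F   T   T   T   T   T   T   T   T   T   T   T   T   T

8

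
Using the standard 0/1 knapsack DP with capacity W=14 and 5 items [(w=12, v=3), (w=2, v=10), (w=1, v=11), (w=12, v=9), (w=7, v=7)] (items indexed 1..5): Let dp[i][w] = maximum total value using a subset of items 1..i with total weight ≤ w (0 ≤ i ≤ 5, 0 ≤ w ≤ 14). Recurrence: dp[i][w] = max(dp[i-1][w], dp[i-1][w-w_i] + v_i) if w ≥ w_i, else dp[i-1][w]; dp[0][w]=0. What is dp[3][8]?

21

i\w   0   1   2   3   4   5   6   7   8   9  10  11  12  13  14
  0   0   0   0   0   0   0   0   0   0   0   0   0   0   0   0
  1   0   0   0   0   0   0   0   0   0   0   0   0   3   3   3
  2   0   0  10  10  10  10  10  10  10  10  10  10  10  10  13
  3   0  11  11  21  21  21  21  21  21  21  21  21  21  21  21
  4   0  11  11  21  21  21  21  21  21  21  21  21  21  21  21
  5   0  11  11  21  21  21  21  21  21  21  28  28  28  28  28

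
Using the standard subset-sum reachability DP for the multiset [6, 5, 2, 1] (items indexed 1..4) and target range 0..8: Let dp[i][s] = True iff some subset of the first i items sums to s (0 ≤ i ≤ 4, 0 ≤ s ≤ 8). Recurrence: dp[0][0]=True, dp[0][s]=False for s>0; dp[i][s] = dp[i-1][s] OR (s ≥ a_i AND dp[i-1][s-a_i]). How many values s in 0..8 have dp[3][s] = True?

6

i\s   0   1   2   3   4   5   6   7   8
  0   T   F   F   F   F   F   F   F   F
  1   T   F   F   F   F   F   T   F   F
  2   T   F   F   F   F   T   T   F   F
  3   T   F   T   F   F   T   T   T   T
  4   T   T   T   T   F   T   T   T   T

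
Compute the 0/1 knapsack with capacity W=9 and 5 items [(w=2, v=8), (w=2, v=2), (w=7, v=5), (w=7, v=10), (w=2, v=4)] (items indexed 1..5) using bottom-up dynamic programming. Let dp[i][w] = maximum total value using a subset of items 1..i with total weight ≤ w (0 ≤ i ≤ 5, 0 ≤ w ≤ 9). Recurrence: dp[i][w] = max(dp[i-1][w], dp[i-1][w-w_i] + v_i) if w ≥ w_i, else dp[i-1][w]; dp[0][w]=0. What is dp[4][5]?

10

i\w   0   1   2   3   4   5   6   7   8   9
  0   0   0   0   0   0   0   0   0   0   0
  1   0   0   8   8   8   8   8   8   8   8
  2   0   0   8   8  10  10  10  10  10  10
  3   0   0   8   8  10  10  10  10  10  13
  4   0   0   8   8  10  10  10  10  10  18
  5   0   0   8   8  12  12  14  14  14  18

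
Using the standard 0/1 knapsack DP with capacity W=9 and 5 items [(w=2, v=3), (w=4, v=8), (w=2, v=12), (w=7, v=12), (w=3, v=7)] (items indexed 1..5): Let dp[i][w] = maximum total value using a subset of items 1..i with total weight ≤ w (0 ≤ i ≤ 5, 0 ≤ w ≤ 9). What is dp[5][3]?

12

i\w   0   1   2   3   4   5   6   7   8   9
  0   0   0   0   0   0   0   0   0   0   0
  1   0   0   3   3   3   3   3   3   3   3
  2   0   0   3   3   8   8  11  11  11  11
  3   0   0  12  12  15  15  20  20  23  23
  4   0   0  12  12  15  15  20  20  23  24
  5   0   0  12  12  15  19  20  22  23  27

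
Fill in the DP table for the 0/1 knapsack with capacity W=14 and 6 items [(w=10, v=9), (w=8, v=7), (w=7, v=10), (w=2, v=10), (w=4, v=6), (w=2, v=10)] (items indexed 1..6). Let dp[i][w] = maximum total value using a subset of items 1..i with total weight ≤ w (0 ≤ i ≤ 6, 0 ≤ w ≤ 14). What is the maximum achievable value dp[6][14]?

i\w   0   1   2   3   4   5   6   7   8   9  10  11  12  13  14
  0   0   0   0   0   0   0   0   0   0   0   0   0   0   0   0
  1   0   0   0   0   0   0   0   0   0   0   9   9   9   9   9
  2   0   0   0   0   0   0   0   0   7   7   9   9   9   9   9
  3   0   0   0   0   0   0   0  10  10  10  10  10  10  10  10
  4   0   0  10  10  10  10  10  10  10  20  20  20  20  20  20
  5   0   0  10  10  10  10  16  16  16  20  20  20  20  26  26
  6   0   0  10  10  20  20  20  20  26  26  26  30  30  30  30

30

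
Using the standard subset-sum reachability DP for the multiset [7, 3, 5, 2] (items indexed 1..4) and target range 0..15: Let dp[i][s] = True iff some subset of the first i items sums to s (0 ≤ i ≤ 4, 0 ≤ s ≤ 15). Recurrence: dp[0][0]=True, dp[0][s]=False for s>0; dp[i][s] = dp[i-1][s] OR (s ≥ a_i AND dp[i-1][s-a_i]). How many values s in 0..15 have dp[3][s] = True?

8

i\s   0   1   2   3   4   5   6   7   8   9  10  11  12  13  14  15
  0   T   F   F   F   F   F   F   F   F   F   F   F   F   F   F   F
  1   T   F   F   F   F   F   F   T   F   F   F   F   F   F   F   F
  2   T   F   F   T   F   F   F   T   F   F   T   F   F   F   F   F
  3   T   F   F   T   F   T   F   T   T   F   T   F   T   F   F   T
  4   T   F   T   T   F   T   F   T   T   T   T   F   T   F   T   T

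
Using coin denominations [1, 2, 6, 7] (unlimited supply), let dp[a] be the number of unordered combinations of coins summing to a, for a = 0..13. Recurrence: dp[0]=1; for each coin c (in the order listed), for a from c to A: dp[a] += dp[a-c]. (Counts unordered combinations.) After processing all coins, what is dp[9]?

after  coin     0     1     2     3     4     5     6     7     8     9    10    11    12    13
          1     1     1     1     1     1     1     1     1     1     1     1     1     1     1
          2     1     1     2     2     3     3     4     4     5     5     6     6     7     7
          6     1     1     2     2     3     3     5     5     7     7     9     9    12    12
          7     1     1     2     2     3     3     5     6     8     9    11    12    15    17

9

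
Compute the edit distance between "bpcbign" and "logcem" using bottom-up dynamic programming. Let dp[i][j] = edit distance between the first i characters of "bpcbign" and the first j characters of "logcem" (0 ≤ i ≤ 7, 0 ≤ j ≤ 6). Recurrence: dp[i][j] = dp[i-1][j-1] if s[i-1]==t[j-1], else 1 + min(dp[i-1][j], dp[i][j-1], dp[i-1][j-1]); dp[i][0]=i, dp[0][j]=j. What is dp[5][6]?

   ''  l  o  g  c  e  m
''  0  1  2  3  4  5  6
 b  1  1  2  3  4  5  6
 p  2  2  2  3  4  5  6
 c  3  3  3  3  3  4  5
 b  4  4  4  4  4  4  5
 i  5  5  5  5  5  5  5
 g  6  6  6  5  6  6  6
 n  7  7  7  6  6  7  7

5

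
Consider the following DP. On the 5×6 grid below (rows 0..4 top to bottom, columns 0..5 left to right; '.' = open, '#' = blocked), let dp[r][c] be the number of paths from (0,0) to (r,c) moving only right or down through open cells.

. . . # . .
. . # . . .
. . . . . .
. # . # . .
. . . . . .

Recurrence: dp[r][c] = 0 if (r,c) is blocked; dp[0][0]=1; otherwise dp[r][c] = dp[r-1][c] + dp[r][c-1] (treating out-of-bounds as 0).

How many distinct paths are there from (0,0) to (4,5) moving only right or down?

r\c   0   1   2   3   4   5
  0   1   1   1   0   0   0
  1   1   2   0   0   0   0
  2   1   3   3   3   3   3
  3   1   0   3   0   3   6
  4   1   1   4   4   7  13

13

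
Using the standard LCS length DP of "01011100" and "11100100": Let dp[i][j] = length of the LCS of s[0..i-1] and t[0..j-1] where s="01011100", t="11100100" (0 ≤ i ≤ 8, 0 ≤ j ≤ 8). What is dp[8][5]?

5

   ''  1  1  1  0  0  1  0  0
''  0  0  0  0  0  0  0  0  0
 0  0  0  0  0  1  1  1  1  1
 1  0  1  1  1  1  1  2  2  2
 0  0  1  1  1  2  2  2  3  3
 1  0  1  2  2  2  2  3  3  3
 1  0  1  2  3  3  3  3  3  3
 1  0  1  2  3  3  3  4  4  4
 0  0  1  2  3  4  4  4  5  5
 0  0  1  2  3  4  5  5  5  6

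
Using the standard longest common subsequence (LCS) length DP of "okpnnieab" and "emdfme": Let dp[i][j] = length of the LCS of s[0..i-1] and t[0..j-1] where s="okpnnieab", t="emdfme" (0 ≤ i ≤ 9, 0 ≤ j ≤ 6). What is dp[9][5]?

1

   ''  e  m  d  f  m  e
''  0  0  0  0  0  0  0
 o  0  0  0  0  0  0  0
 k  0  0  0  0  0  0  0
 p  0  0  0  0  0  0  0
 n  0  0  0  0  0  0  0
 n  0  0  0  0  0  0  0
 i  0  0  0  0  0  0  0
 e  0  1  1  1  1  1  1
 a  0  1  1  1  1  1  1
 b  0  1  1  1  1  1  1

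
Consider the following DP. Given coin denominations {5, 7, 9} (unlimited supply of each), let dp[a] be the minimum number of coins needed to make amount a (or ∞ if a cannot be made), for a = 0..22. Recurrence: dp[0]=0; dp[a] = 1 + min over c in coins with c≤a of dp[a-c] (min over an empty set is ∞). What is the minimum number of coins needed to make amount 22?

4

 a  0  1  2  3  4  5  6  7  8  9 10 11 12 13 14 15 16 17 18 19 20 21 22
dp  0  -  -  -  -  1  -  1  -  1  2  -  2  -  2  3  2  3  2  3  4  3  4
(- denotes ∞ / unreachable)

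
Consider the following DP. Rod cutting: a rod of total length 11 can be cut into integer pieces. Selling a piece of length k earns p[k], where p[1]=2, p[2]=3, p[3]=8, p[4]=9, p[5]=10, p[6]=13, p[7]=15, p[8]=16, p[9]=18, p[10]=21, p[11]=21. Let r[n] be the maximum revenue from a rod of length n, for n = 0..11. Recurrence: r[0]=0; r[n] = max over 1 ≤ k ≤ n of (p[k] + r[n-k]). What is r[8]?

20

   n    0    1    2    3    4    5    6    7    8    9   10   11
r[n]    0    2    4    8   10   12   16   18   20   24   26   28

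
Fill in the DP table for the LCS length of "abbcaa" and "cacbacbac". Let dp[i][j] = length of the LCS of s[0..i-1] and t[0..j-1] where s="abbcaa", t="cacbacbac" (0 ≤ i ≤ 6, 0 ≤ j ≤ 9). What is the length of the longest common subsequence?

4

   ''  c  a  c  b  a  c  b  a  c
''  0  0  0  0  0  0  0  0  0  0
 a  0  0  1  1  1  1  1  1  1  1
 b  0  0  1  1  2  2  2  2  2  2
 b  0  0  1  1  2  2  2  3  3  3
 c  0  1  1  2  2  2  3  3  3  4
 a  0  1  2  2  2  3  3  3  4  4
 a  0  1  2  2  2  3  3  3  4  4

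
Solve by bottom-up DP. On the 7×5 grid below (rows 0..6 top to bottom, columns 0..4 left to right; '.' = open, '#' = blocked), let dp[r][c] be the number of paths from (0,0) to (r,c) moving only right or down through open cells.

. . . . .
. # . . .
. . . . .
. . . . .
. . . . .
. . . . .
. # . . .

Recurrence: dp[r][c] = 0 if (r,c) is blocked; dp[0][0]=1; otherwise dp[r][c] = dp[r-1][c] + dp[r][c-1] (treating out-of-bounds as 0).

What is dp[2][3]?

4

r\c   0   1   2   3   4
  0   1   1   1   1   1
  1   1   0   1   2   3
  2   1   1   2   4   7
  3   1   2   4   8  15
  4   1   3   7  15  30
  5   1   4  11  26  56
  6   1   0  11  37  93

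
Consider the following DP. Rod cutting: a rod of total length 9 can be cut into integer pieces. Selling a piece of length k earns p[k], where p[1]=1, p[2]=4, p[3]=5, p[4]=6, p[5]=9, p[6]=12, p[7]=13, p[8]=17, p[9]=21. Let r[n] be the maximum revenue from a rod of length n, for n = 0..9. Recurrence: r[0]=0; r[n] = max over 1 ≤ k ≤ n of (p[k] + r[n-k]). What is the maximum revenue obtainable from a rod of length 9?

   n    0    1    2    3    4    5    6    7    8    9
r[n]    0    1    4    5    8    9   12   13   17   21

21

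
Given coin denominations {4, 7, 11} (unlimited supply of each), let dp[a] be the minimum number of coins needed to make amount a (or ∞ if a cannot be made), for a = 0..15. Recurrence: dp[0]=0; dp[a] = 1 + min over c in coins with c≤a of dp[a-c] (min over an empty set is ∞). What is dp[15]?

 a  0  1  2  3  4  5  6  7  8  9 10 11 12 13 14 15
dp  0  -  -  -  1  -  -  1  2  -  -  1  3  -  2  2
(- denotes ∞ / unreachable)

2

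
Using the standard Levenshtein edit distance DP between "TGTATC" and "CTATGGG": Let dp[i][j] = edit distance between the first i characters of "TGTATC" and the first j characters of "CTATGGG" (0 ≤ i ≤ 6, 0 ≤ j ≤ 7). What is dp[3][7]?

   ''  C  T  A  T  G  G  G
''  0  1  2  3  4  5  6  7
 T  1  1  1  2  3  4  5  6
 G  2  2  2  2  3  3  4  5
 T  3  3  2  3  2  3  4  5
 A  4  4  3  2  3  3  4  5
 T  5  5  4  3  2  3  4  5
 C  6  5  5  4  3  3  4  5

5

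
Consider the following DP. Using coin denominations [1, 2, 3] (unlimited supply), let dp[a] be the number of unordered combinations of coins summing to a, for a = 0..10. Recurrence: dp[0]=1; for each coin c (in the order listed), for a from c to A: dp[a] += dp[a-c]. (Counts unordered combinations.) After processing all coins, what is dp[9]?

after  coin     0     1     2     3     4     5     6     7     8     9    10
          1     1     1     1     1     1     1     1     1     1     1     1
          2     1     1     2     2     3     3     4     4     5     5     6
          3     1     1     2     3     4     5     7     8    10    12    14

12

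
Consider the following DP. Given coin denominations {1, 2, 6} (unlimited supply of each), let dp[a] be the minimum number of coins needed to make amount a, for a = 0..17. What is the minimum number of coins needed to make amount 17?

 a  0  1  2  3  4  5  6  7  8  9 10 11 12 13 14 15 16 17
dp  0  1  1  2  2  3  1  2  2  3  3  4  2  3  3  4  4  5

5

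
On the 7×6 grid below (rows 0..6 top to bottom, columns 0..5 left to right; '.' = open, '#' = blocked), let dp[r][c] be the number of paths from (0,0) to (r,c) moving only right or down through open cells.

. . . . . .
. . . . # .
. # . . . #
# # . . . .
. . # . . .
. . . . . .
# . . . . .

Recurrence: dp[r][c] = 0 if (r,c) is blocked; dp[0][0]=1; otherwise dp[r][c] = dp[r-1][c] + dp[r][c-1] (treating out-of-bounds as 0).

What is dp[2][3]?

r\c   0   1   2   3   4   5
  0   1   1   1   1   1   1
  1   1   2   3   4   0   1
  2   1   0   3   7   7   0
  3   0   0   3  10  17  17
  4   0   0   0  10  27  44
  5   0   0   0  10  37  81
  6   0   0   0  10  47 128

7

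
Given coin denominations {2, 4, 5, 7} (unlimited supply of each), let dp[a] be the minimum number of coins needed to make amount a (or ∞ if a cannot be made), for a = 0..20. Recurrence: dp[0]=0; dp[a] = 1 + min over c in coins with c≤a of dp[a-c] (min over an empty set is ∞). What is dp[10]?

2

 a  0  1  2  3  4  5  6  7  8  9 10 11 12 13 14 15 16 17 18 19 20
dp  0  -  1  -  1  1  2  1  2  2  2  2  2  3  2  3  3  3  3  3  4
(- denotes ∞ / unreachable)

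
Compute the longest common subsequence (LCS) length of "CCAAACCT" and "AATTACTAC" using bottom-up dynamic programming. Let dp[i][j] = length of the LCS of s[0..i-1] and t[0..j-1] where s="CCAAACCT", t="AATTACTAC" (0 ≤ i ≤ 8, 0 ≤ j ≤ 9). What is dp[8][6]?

4

   ''  A  A  T  T  A  C  T  A  C
''  0  0  0  0  0  0  0  0  0  0
 C  0  0  0  0  0  0  1  1  1  1
 C  0  0  0  0  0  0  1  1  1  2
 A  0  1  1  1  1  1  1  1  2  2
 A  0  1  2  2  2  2  2  2  2  2
 A  0  1  2  2  2  3  3  3  3  3
 C  0  1  2  2  2  3  4  4  4  4
 C  0  1  2  2  2  3  4  4  4  5
 T  0  1  2  3  3  3  4  5  5  5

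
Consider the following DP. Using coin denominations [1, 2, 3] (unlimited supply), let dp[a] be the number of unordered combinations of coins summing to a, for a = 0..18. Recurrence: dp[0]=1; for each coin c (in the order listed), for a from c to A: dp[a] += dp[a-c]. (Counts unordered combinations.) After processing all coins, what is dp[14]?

24

after  coin     0     1     2     3     4     5     6     7     8     9    10    11    12    13    14    15    16    17    18
          1     1     1     1     1     1     1     1     1     1     1     1     1     1     1     1     1     1     1     1
          2     1     1     2     2     3     3     4     4     5     5     6     6     7     7     8     8     9     9    10
          3     1     1     2     3     4     5     7     8    10    12    14    16    19    21    24    27    30    33    37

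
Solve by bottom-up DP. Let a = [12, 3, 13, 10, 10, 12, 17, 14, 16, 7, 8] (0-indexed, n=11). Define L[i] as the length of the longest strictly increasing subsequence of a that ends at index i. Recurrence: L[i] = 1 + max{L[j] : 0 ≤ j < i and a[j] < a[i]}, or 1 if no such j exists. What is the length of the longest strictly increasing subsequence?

   i    0    1    2    3    4    5    6    7    8    9   10
a[i]   12    3   13   10   10   12   17   14   16    7    8
L[i]    1    1    2    2    2    3    4    4    5    2    3

5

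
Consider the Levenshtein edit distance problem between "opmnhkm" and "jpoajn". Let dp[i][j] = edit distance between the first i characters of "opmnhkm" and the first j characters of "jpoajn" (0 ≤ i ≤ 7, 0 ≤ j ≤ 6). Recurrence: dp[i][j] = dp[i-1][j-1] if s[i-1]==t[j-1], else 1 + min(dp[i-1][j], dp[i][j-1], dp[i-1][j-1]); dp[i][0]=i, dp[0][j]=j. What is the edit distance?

6

   ''  j  p  o  a  j  n
''  0  1  2  3  4  5  6
 o  1  1  2  2  3  4  5
 p  2  2  1  2  3  4  5
 m  3  3  2  2  3  4  5
 n  4  4  3  3  3  4  4
 h  5  5  4  4  4  4  5
 k  6  6  5  5  5  5  5
 m  7  7  6  6  6  6  6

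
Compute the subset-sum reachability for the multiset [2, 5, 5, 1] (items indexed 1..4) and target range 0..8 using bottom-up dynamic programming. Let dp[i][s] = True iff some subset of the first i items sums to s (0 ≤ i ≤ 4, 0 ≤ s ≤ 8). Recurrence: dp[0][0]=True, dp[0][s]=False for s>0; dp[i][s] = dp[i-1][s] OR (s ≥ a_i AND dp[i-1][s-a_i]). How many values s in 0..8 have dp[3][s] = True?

4

i\s   0   1   2   3   4   5   6   7   8
  0   T   F   F   F   F   F   F   F   F
  1   T   F   T   F   F   F   F   F   F
  2   T   F   T   F   F   T   F   T   F
  3   T   F   T   F   F   T   F   T   F
  4   T   T   T   T   F   T   T   T   T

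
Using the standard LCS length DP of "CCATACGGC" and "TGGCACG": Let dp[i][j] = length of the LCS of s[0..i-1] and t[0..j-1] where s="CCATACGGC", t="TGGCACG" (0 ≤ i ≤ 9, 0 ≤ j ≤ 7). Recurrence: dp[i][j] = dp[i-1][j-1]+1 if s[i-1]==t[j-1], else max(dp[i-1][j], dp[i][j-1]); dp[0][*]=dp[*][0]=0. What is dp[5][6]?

   ''  T  G  G  C  A  C  G
''  0  0  0  0  0  0  0  0
 C  0  0  0  0  1  1  1  1
 C  0  0  0  0  1  1  2  2
 A  0  0  0  0  1  2  2  2
 T  0  1  1  1  1  2  2  2
 A  0  1  1  1  1  2  2  2
 C  0  1  1  1  2  2  3  3
 G  0  1  2  2  2  2  3  4
 G  0  1  2  3  3  3  3  4
 C  0  1  2  3  4  4  4  4

2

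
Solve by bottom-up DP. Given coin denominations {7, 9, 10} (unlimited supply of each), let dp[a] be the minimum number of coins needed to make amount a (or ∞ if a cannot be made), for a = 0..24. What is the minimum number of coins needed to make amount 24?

3

 a  0  1  2  3  4  5  6  7  8  9 10 11 12 13 14 15 16 17 18 19 20 21 22 23 24
dp  0  -  -  -  -  -  -  1  -  1  1  -  -  -  2  -  2  2  2  2  2  3  -  3  3
(- denotes ∞ / unreachable)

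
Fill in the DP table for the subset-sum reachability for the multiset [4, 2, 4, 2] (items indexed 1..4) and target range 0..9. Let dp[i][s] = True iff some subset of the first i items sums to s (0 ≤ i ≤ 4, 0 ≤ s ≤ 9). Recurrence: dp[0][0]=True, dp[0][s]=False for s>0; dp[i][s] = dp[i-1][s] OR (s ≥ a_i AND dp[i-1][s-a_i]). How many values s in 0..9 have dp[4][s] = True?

5

i\s   0   1   2   3   4   5   6   7   8   9
  0   T   F   F   F   F   F   F   F   F   F
  1   T   F   F   F   T   F   F   F   F   F
  2   T   F   T   F   T   F   T   F   F   F
  3   T   F   T   F   T   F   T   F   T   F
  4   T   F   T   F   T   F   T   F   T   F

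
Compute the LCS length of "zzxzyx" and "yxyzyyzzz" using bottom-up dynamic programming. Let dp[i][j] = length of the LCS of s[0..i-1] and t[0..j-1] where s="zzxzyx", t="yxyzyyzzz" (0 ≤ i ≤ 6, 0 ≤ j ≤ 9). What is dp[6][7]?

3

   ''  y  x  y  z  y  y  z  z  z
''  0  0  0  0  0  0  0  0  0  0
 z  0  0  0  0  1  1  1  1  1  1
 z  0  0  0  0  1  1  1  2  2  2
 x  0  0  1  1  1  1  1  2  2  2
 z  0  0  1  1  2  2  2  2  3  3
 y  0  1  1  2  2  3  3  3  3  3
 x  0  1  2  2  2  3  3  3  3  3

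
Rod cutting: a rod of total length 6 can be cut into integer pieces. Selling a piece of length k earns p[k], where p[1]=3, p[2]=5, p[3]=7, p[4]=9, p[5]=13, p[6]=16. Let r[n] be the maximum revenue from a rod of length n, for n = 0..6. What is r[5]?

15

   n    0    1    2    3    4    5    6
r[n]    0    3    6    9   12   15   18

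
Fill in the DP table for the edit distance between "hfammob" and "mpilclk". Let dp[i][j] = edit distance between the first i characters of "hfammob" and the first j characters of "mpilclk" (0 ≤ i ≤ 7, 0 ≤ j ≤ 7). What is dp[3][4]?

4

   ''  m  p  i  l  c  l  k
''  0  1  2  3  4  5  6  7
 h  1  1  2  3  4  5  6  7
 f  2  2  2  3  4  5  6  7
 a  3  3  3  3  4  5  6  7
 m  4  3  4  4  4  5  6  7
 m  5  4  4  5  5  5  6  7
 o  6  5  5  5  6  6  6  7
 b  7  6  6  6  6  7  7  7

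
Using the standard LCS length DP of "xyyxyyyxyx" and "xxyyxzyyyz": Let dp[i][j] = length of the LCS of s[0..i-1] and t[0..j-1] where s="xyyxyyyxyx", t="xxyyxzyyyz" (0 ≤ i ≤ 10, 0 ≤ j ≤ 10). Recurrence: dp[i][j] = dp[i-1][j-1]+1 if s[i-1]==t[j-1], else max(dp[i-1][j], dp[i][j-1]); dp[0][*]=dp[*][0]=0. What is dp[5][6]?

   ''  x  x  y  y  x  z  y  y  y  z
''  0  0  0  0  0  0  0  0  0  0  0
 x  0  1  1  1  1  1  1  1  1  1  1
 y  0  1  1  2  2  2  2  2  2  2  2
 y  0  1  1  2  3  3  3  3  3  3  3
 x  0  1  2  2  3  4  4  4  4  4  4
 y  0  1  2  3  3  4  4  5  5  5  5
 y  0  1  2  3  4  4  4  5  6  6  6
 y  0  1  2  3  4  4  4  5  6  7  7
 x  0  1  2  3  4  5  5  5  6  7  7
 y  0  1  2  3  4  5  5  6  6  7  7
 x  0  1  2  3  4  5  5  6  6  7  7

4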